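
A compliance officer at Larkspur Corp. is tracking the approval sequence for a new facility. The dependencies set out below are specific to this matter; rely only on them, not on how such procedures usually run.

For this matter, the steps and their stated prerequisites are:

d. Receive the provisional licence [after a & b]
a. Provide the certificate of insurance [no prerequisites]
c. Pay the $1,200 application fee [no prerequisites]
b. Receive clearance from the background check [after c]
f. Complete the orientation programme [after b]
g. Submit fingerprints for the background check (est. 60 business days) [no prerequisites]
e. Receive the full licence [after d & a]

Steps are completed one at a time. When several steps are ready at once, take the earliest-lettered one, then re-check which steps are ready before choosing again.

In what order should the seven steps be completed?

a, c and g have no prerequisites; a has the earlier label, so a is first.
Ready: c and g. c has the earlier label → c.
b and g are both available; b has the earlier label → b.
d and f now also ready, so the ready set is {d, f, g}; d has the earlier label → d.
Ready: e, f and g. e has the earlier label → e.
Ready: f and g. f has the earlier label → f.
g is the only step now ready → g.

a c b d e f g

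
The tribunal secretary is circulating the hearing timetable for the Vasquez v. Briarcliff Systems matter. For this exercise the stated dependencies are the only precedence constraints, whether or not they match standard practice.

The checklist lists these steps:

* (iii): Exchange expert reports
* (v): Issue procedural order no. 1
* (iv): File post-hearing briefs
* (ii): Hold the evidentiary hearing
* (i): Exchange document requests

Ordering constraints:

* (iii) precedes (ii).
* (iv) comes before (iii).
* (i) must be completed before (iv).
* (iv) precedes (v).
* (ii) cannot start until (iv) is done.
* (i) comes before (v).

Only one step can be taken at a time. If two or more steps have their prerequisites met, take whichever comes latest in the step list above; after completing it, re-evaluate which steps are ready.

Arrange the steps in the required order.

(i) is the only step with nothing outstanding, so it goes first.
(iv) needed (i), now all done → (iv).
(v) and (iii) are both available; (v) is listed later → (v).
(iii) is the only step now ready → (iii).
Next only (ii) has its prerequisites met → (ii).

(i) (iv) (v) (iii) (ii)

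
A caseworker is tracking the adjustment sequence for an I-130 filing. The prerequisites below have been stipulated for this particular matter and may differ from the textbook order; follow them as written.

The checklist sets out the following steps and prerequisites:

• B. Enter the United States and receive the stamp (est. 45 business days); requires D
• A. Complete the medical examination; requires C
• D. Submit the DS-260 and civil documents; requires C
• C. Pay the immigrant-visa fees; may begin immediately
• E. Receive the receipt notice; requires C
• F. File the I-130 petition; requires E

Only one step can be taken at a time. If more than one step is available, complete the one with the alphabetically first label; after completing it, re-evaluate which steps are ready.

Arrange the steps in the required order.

C is the only step with nothing outstanding, so it goes first.
A, D and E are all available; A has the earlier label → A.
Now D and E have their prerequisites met. D has the earlier label, so D next.
Ready: B and E. B has the earlier label → B.
E is the only step now ready → E.
F needed E, now all done → F.

C, A, D, B, E, F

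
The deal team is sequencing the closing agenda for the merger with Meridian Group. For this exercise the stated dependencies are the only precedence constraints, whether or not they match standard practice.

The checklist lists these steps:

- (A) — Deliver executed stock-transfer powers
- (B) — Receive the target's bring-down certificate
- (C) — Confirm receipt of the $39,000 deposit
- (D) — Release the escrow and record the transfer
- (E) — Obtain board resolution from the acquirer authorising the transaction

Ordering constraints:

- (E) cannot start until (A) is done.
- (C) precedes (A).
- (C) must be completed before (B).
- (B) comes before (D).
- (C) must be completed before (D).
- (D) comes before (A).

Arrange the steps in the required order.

(C) is the only step with nothing outstanding, so it goes first.
Next only (B) has its prerequisites met → (B).
(D) is the only step now ready → (D).
That leaves (A) as the only ready step → (A).
(E) needed (A), now all done → (E).

(C), (B), (D), (A), (E)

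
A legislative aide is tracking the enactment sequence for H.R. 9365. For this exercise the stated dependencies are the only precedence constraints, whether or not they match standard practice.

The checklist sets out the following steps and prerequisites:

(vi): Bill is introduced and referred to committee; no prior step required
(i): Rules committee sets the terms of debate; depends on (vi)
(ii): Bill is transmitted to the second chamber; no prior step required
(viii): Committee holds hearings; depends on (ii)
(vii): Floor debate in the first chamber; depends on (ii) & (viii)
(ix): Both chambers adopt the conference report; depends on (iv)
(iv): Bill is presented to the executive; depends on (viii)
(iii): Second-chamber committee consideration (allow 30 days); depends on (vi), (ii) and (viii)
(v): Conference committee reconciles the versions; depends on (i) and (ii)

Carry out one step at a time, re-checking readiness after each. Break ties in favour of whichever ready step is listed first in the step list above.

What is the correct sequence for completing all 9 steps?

(vi) → (i) → (ii) → (viii) → (vii) → (iv) → (ix) → (iii) → (v)

(vi) and (ii) have no prerequisites; (vi) is listed earlier, so (vi) is first.
(i) and (ii) are both available; (i) is listed earlier → (i).
(ii) is the only step now ready → (ii).
Ready: (viii) and (v). (viii) is listed earlier → (viii).
(vii), (iv) and (iii) now also ready, so the ready set is {(vii), (iv), (iii), (v)}; (vii) is listed earlier → (vii).
Ready: (iv), (iii) and (v). (iv) is listed earlier → (iv).
Ready: (ix), (iii) and (v). (ix) is listed earlier → (ix).
(iii) and (v) are both available; (iii) is listed earlier → (iii).
That leaves (v) as the only ready step → (v).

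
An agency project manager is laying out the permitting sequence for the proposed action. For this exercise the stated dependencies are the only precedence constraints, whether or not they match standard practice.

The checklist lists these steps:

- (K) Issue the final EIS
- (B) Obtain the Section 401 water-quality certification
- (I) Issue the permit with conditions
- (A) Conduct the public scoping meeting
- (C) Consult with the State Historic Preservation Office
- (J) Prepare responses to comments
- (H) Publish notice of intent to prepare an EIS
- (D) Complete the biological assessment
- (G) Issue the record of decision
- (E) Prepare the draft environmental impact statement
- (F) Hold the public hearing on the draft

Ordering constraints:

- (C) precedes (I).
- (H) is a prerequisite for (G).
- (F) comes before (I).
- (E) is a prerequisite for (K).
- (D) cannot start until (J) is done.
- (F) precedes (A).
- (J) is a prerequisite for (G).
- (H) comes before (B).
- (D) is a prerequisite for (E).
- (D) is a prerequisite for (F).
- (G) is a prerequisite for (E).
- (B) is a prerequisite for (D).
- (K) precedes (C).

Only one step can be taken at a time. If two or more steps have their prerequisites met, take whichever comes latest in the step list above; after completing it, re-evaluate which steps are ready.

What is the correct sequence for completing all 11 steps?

(H) (J) (G) (B) (D) (F) (E) (A) (K) (C) (I)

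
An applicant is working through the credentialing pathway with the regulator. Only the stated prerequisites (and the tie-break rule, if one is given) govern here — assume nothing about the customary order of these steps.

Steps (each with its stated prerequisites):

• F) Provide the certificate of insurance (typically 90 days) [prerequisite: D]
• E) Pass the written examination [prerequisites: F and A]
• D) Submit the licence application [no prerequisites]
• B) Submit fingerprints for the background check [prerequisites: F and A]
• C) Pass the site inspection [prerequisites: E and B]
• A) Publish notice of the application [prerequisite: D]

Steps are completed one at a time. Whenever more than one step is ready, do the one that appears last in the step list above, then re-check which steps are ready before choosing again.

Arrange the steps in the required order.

D has no prerequisites → D first.
A and F are both available; A is listed later → A.
F needed D, now all done → F.
Now B and E have their prerequisites met. B is listed later, so B next.
E needed A and F, now all done → E.
Next only C has its prerequisites met → C.

D → A → F → B → E → C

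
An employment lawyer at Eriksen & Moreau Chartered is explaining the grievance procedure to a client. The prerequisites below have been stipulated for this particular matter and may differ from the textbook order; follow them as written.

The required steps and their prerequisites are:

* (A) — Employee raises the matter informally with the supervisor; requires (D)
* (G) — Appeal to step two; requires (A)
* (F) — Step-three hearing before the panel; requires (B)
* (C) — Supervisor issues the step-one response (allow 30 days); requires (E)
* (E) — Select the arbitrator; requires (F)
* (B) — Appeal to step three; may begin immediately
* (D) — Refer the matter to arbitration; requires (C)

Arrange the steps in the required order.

(B), (F), (E), (C), (D), (A), (G)

(B) has no prerequisites → (B) first.
Next only (F) has its prerequisites met → (F).
(E) needed (F), now all done → (E).
(C) is the only step now ready → (C).
(D) is the only step now ready → (D).
(A) is the only step now ready → (A).
(G) needed (A), now all done → (G).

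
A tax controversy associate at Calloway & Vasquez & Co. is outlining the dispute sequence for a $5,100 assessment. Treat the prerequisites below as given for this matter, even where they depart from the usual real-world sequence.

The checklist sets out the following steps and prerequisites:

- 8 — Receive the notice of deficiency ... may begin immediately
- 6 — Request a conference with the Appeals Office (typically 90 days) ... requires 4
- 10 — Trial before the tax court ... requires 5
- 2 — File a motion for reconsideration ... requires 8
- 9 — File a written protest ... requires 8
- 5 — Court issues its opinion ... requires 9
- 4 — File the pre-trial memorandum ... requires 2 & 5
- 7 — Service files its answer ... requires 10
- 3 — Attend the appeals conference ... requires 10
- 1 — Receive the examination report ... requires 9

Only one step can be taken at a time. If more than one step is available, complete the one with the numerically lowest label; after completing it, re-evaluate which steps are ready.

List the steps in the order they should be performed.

8, 2, 9, 1, 5, 4, 6, 10, 3, 7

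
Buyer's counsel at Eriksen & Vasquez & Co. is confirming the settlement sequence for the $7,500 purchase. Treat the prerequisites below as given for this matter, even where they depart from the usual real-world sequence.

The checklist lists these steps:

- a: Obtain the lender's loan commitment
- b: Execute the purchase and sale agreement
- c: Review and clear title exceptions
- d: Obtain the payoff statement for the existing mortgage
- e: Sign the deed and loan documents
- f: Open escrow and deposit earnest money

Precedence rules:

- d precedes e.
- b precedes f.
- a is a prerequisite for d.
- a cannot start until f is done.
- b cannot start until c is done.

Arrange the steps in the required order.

c is the only step with nothing outstanding, so it goes first.
That leaves b as the only ready step → b.
Next only f has its prerequisites met → f.
Next only a has its prerequisites met → a.
d needed a, now all done → d.
e needed d, now all done → e.

c b f a d e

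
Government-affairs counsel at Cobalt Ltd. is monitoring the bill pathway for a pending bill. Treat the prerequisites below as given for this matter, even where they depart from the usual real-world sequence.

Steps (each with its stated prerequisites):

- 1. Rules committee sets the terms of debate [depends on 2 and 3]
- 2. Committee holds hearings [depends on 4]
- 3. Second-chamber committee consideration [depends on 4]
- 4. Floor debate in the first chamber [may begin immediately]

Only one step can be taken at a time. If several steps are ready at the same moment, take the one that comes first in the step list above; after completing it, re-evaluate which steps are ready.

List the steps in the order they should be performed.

4, 2, 3, 1

4 has no prerequisites → 4 first.
Ready: 2 and 3. 2 is listed earlier → 2.
3 needed 4, now all done → 3.
Next only 1 has its prerequisites met → 1.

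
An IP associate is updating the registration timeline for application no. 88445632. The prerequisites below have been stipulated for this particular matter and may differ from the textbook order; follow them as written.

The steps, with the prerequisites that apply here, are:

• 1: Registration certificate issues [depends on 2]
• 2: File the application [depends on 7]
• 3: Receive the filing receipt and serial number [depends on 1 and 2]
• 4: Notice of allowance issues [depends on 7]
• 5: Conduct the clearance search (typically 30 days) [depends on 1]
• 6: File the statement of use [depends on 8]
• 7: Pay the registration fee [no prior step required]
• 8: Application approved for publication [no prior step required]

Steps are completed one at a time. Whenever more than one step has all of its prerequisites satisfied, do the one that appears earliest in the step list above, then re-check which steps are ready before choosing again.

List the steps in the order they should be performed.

7, 2, 1, 3, 4, 5, 8, 6

Nothing is required for 7 and 8. 7 is listed earlier → 7 first.
2 and 4 now also ready, so the ready set is {2, 4, 8}; 2 is listed earlier → 2.
Now 1, 4 and 8 have their prerequisites met. 1 is listed earlier, so 1 next.
Ready: 3, 4, 5 and 8. 3 is listed earlier → 3.
4, 5 and 8 are all available; 4 is listed earlier → 4.
Now 5 and 8 have their prerequisites met. 5 is listed earlier, so 5 next.
Next only 8 has its prerequisites met → 8.
6 needed 8, now all done → 6.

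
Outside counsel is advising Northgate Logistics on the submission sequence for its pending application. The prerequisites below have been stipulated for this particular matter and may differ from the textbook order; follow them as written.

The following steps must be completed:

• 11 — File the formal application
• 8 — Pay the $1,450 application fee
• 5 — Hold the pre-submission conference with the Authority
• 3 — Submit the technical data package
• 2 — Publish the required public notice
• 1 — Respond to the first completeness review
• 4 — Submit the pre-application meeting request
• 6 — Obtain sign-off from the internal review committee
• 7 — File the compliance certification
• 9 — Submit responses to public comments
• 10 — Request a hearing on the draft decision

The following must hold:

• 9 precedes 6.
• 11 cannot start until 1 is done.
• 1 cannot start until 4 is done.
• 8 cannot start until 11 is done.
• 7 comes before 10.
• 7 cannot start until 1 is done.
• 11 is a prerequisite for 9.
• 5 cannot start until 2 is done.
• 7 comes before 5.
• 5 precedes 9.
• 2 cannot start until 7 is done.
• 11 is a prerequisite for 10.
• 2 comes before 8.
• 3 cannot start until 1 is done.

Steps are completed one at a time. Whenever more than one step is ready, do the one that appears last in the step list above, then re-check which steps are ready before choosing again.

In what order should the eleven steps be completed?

Only 4 has no prerequisites, so it is first.
1 is the only step now ready → 1.
Now 7, 3 and 11 have their prerequisites met. 7 is listed later, so 7 next.
2 now also ready, so the ready set is {2, 3, 11}; 2 is listed later → 2.
5 now also ready, so the ready set is {3, 5, 11}; 3 is listed later → 3.
Now 5 and 11 have their prerequisites met. 5 is listed later, so 5 next.
11 needed 1, now all done → 11.
Ready: 10, 9 and 8. 10 is listed later → 10.
Ready: 9 and 8. 9 is listed later → 9.
6 now also ready, so the ready set is {6, 8}; 6 is listed later → 6.
8 is the only step now ready → 8.

4 1 7 2 3 5 11 10 9 6 8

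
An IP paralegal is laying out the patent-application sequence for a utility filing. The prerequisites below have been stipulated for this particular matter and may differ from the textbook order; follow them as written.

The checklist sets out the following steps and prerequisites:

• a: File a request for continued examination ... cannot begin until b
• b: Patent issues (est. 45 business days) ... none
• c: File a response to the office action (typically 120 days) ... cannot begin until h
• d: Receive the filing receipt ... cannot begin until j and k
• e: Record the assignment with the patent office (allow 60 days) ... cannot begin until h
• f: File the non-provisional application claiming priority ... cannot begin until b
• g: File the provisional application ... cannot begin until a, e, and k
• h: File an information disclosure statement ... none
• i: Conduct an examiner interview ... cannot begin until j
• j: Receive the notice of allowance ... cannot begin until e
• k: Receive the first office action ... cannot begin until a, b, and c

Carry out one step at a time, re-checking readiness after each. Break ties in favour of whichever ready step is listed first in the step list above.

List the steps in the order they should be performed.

Nothing is required for b and h. b is listed earlier → b first.
a and f now also ready, so the ready set is {a, f, h}; a is listed earlier → a.
f and h are both available; f is listed earlier → f.
Next only h has its prerequisites met → h.
Ready: c and e. c is listed earlier → c.
e and k are both available; e is listed earlier → e.
Now j and k have their prerequisites met. j is listed earlier, so j next.
Now i and k have their prerequisites met. i is listed earlier, so i next.
k needed a, b and c, now all done → k.
Ready: d and g. d is listed earlier → d.
g is the only step now ready → g.

b → a → f → h → c → e → j → i → k → d → g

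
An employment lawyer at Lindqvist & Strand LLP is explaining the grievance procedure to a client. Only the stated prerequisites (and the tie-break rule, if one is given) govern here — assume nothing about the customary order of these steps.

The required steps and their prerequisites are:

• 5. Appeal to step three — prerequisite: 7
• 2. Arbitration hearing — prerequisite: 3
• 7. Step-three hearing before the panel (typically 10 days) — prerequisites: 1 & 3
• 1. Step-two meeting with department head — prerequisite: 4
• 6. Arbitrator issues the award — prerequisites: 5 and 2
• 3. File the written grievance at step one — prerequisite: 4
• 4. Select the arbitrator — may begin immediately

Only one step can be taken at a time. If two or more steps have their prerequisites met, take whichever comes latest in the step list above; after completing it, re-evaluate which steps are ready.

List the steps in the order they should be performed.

Only 4 has no prerequisites, so it is first.
Ready: 3 and 1. 3 is listed later → 3.
1 and 2 are both available; 1 is listed later → 1.
7 now also ready, so the ready set is {7, 2}; 7 is listed later → 7.
Now 2 and 5 have their prerequisites met. 2 is listed later, so 2 next.
That leaves 5 as the only ready step → 5.
6 needed 2 and 5, now all done → 6.

4, 3, 1, 7, 2, 5, 6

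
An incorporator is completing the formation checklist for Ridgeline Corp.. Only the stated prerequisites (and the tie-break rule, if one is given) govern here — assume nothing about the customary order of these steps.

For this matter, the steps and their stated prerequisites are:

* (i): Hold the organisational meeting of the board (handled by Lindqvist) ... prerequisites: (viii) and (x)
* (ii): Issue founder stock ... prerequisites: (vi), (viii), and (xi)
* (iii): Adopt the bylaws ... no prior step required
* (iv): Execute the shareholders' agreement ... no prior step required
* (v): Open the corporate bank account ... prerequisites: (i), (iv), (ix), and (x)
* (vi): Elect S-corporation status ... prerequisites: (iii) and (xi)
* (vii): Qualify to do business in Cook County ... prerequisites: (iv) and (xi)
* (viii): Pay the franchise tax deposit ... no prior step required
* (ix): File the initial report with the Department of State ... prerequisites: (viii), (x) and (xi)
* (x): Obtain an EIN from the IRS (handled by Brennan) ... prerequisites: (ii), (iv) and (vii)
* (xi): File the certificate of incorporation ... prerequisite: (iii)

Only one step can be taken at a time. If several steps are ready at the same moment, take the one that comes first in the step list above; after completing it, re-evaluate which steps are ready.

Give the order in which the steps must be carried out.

(iii) → (iv) → (viii) → (xi) → (vi) → (ii) → (vii) → (x) → (i) → (ix) → (v)

(iii), (iv) and (viii) have no prerequisites; (iii) is listed earlier, so (iii) is first.
(iv), (viii) and (xi) are all available; (iv) is listed earlier → (iv).
(viii) and (xi) are both available; (viii) is listed earlier → (viii).
(xi) is the only step now ready → (xi).
Ready: (vi) and (vii). (vi) is listed earlier → (vi).
(ii) now also ready, so the ready set is {(ii), (vii)}; (ii) is listed earlier → (ii).
(vii) needed (iv) and (xi), now all done → (vii).
Next only (x) has its prerequisites met → (x).
Ready: (i) and (ix). (i) is listed earlier → (i).
Next only (ix) has its prerequisites met → (ix).
Next only (v) has its prerequisites met → (v).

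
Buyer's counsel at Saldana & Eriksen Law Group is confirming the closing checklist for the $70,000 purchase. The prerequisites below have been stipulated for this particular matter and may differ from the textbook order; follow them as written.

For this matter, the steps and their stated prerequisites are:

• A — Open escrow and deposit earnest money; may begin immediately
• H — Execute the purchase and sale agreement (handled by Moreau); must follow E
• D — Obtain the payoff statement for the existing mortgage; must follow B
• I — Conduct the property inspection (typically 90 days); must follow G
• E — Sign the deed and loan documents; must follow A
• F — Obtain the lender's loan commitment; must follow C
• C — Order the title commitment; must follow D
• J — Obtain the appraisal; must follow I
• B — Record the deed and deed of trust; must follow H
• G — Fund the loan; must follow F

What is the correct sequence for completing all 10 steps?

A, E, H, B, D, C, F, G, I, J

A has no prerequisites → A first.
That leaves E as the only ready step → E.
Next only H has its prerequisites met → H.
B is the only step now ready → B.
Next only D has its prerequisites met → D.
C needed D, now all done → C.
F is the only step now ready → F.
G needed F, now all done → G.
That leaves I as the only ready step → I.
J is the only step now ready → J.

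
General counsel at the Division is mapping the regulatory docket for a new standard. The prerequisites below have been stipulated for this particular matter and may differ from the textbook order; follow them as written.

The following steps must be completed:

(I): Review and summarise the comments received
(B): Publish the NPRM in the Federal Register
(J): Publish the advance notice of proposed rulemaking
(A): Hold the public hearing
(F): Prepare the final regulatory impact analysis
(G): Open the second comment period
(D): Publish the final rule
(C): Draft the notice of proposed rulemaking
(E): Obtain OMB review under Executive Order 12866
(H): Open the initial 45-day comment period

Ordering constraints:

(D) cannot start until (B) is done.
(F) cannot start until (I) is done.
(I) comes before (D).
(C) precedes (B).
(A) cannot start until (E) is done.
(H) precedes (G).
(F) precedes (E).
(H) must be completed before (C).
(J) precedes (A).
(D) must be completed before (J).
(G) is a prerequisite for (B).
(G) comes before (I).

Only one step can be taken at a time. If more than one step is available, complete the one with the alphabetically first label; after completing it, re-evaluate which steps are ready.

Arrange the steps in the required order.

(H) → (C) → (G) → (B) → (I) → (D) → (F) → (E) → (J) → (A)

(H) is the only step with nothing outstanding, so it goes first.
Now (C) and (G) have their prerequisites met. (C) has the earlier label, so (C) next.
Next only (G) has its prerequisites met → (G).
Now (B) and (I) have their prerequisites met. (B) has the earlier label, so (B) next.
(I) needed (G), now all done → (I).
Ready: (D) and (F). (D) has the earlier label → (D).
(J) now also ready, so the ready set is {(F), (J)}; (F) has the earlier label → (F).
Ready: (E) and (J). (E) has the earlier label → (E).
That leaves (J) as the only ready step → (J).
Next only (A) has its prerequisites met → (A).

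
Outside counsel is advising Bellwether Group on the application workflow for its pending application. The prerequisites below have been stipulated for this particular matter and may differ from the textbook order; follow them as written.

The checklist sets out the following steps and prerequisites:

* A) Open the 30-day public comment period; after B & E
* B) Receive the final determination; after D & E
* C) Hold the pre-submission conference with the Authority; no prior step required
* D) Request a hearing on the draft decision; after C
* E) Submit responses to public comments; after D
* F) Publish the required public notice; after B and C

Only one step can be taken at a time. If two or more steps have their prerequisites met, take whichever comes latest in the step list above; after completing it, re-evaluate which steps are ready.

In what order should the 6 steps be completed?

C, D, E, B, F, A

Only C has no prerequisites, so it is first.
D needed C, now all done → D.
E needed D, now all done → E.
That leaves B as the only ready step → B.
Now F and A have their prerequisites met. F is listed later, so F next.
A needed E and B, now all done → A.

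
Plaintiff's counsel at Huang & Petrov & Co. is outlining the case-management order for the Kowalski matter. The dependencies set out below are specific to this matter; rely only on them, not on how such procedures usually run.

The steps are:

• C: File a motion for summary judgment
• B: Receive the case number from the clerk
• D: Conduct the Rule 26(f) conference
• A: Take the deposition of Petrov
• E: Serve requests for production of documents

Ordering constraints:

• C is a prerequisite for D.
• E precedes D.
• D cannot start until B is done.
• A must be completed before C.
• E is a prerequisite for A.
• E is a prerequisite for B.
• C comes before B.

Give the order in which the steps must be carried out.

E, A, C, B, D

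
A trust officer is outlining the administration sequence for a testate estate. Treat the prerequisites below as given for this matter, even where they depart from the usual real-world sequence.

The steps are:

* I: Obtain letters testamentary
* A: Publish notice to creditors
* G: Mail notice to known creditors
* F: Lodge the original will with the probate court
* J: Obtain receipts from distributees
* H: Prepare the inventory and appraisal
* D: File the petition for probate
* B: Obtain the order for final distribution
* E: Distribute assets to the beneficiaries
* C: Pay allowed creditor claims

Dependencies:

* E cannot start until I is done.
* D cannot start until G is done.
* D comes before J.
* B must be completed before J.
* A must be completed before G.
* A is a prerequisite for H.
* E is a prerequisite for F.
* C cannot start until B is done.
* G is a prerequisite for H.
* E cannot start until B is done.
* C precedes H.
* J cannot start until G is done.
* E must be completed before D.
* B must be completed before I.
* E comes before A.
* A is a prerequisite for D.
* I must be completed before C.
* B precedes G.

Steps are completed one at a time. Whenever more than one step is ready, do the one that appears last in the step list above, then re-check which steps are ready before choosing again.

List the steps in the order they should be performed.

Only B has no prerequisites, so it is first.
Next only I has its prerequisites met → I.
Ready: C and E. C is listed later → C.
Next only E has its prerequisites met → E.
F and A are both available; F is listed later → F.
Next only A has its prerequisites met → A.
That leaves G as the only ready step → G.
D and H are both available; D is listed later → D.
H and J are both available; H is listed later → H.
J needed B, D and G, now all done → J.

B → I → C → E → F → A → G → D → H → J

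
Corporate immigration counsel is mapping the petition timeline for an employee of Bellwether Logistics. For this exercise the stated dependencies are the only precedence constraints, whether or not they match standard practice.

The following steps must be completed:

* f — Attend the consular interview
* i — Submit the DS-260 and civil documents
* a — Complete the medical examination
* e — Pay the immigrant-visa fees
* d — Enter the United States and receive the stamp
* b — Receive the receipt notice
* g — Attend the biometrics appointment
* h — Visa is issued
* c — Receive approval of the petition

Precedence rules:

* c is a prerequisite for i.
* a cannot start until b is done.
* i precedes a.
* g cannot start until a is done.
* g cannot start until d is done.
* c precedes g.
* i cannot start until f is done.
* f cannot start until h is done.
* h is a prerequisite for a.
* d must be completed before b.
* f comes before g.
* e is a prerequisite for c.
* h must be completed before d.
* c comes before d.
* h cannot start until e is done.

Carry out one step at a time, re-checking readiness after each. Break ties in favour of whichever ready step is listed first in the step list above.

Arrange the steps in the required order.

e, h, f, c, i, d, b, a, g

e has no prerequisites → e first.
h and c are both available; h is listed earlier → h.
f now also ready, so the ready set is {f, c}; f is listed earlier → f.
c needed e, now all done → c.
i and d are both available; i is listed earlier → i.
Next only d has its prerequisites met → d.
That leaves b as the only ready step → b.
Next only a has its prerequisites met → a.
That leaves g as the only ready step → g.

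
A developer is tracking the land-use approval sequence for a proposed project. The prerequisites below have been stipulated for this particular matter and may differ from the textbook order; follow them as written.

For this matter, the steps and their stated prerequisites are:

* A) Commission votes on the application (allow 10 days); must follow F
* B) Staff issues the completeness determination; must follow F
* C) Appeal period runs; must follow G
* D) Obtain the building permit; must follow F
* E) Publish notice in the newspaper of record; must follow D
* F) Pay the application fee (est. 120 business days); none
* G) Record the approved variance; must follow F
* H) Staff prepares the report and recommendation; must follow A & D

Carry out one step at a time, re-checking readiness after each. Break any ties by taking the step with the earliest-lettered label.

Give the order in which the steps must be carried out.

F, A, B, D, E, G, C, H

F is the only step with nothing outstanding, so it goes first.
Now A, B, D and G have their prerequisites met. A has the earlier label, so A next.
Now B, D and G have their prerequisites met. B has the earlier label, so B next.
Now D and G have their prerequisites met. D has the earlier label, so D next.
Ready: E, G and H. E has the earlier label → E.
Now G and H have their prerequisites met. G has the earlier label, so G next.
C now also ready, so the ready set is {C, H}; C has the earlier label → C.
Next only H has its prerequisites met → H.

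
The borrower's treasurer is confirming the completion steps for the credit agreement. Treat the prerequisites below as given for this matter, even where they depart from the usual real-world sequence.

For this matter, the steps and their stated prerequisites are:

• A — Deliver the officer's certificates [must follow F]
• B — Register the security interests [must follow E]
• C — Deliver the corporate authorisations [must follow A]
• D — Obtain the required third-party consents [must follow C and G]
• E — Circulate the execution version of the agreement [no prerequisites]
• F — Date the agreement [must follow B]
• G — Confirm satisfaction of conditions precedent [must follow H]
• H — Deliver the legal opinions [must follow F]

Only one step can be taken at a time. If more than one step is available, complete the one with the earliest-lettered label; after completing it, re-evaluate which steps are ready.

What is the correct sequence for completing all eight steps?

E has no prerequisites → E first.
B needed E, now all done → B.
That leaves F as the only ready step → F.
Now A and H have their prerequisites met. A has the earlier label, so A next.
Now C and H have their prerequisites met. C has the earlier label, so C next.
Next only H has its prerequisites met → H.
G needed H, now all done → G.
D is the only step now ready → D.

E, B, F, A, C, H, G, D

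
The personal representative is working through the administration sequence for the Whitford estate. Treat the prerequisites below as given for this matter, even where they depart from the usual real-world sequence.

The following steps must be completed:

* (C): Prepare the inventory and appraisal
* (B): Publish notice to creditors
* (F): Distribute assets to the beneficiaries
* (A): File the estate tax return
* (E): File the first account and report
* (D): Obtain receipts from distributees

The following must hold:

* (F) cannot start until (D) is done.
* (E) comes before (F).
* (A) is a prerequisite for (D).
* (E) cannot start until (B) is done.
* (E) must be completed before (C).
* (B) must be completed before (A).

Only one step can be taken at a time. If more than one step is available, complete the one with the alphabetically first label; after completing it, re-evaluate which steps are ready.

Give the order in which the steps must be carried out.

(B) → (A) → (D) → (E) → (C) → (F)

(B) is the only step with nothing outstanding, so it goes first.
Now (A) and (E) have their prerequisites met. (A) has the earlier label, so (A) next.
(D) and (E) are both available; (D) has the earlier label → (D).
(E) is the only step now ready → (E).
Now (C) and (F) have their prerequisites met. (C) has the earlier label, so (C) next.
Next only (F) has its prerequisites met → (F).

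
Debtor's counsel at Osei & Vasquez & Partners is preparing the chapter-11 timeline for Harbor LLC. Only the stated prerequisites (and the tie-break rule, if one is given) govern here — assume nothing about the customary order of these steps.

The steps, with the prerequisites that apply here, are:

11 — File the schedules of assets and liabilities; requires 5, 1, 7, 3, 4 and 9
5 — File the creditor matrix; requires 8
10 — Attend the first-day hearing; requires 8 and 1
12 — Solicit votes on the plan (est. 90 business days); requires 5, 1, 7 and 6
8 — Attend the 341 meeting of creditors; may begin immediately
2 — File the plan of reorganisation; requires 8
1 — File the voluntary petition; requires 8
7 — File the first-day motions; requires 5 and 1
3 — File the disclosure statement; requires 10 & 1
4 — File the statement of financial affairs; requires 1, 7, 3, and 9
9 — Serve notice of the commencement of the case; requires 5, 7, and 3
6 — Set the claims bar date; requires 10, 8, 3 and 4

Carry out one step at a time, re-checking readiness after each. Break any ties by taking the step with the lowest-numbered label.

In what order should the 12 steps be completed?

Only 8 has no prerequisites, so it is first.
1, 2 and 5 are all available; 1 has the earlier label → 1.
Now 2, 5 and 10 have their prerequisites met. 2 has the earlier label, so 2 next.
Ready: 5 and 10. 5 has the earlier label → 5.
Now 7 and 10 have their prerequisites met. 7 has the earlier label, so 7 next.
10 needed 1 and 8, now all done → 10.
3 is the only step now ready → 3.
9 is the only step now ready → 9.
4 needed 1, 3, 7 and 9, now all done → 4.
Now 6 and 11 have their prerequisites met. 6 has the earlier label, so 6 next.
12 now also ready, so the ready set is {11, 12}; 11 has the earlier label → 11.
12 is the only step now ready → 12.

8 → 1 → 2 → 5 → 7 → 10 → 3 → 9 → 4 → 6 → 11 → 12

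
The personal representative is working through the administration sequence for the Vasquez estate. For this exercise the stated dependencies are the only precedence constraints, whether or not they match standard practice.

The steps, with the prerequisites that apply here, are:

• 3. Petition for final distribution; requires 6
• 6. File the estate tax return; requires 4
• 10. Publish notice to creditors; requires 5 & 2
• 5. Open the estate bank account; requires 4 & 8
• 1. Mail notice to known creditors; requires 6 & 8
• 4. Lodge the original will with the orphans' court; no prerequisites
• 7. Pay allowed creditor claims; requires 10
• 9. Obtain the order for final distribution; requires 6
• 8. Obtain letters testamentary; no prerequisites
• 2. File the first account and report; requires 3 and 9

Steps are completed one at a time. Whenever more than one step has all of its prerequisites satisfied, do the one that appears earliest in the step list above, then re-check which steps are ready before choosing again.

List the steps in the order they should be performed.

4 6 3 9 8 5 1 2 10 7

Nothing is required for 4 and 8. 4 is listed earlier → 4 first.
Now 6 and 8 have their prerequisites met. 6 is listed earlier, so 6 next.
Now 3, 9 and 8 have their prerequisites met. 3 is listed earlier, so 3 next.
Ready: 9 and 8. 9 is listed earlier → 9.
2 now also ready, so the ready set is {8, 2}; 8 is listed earlier → 8.
5 and 1 now also ready, so the ready set is {5, 1, 2}; 5 is listed earlier → 5.
1 and 2 are both available; 1 is listed earlier → 1.
That leaves 2 as the only ready step → 2.
That leaves 10 as the only ready step → 10.
Next only 7 has its prerequisites met → 7.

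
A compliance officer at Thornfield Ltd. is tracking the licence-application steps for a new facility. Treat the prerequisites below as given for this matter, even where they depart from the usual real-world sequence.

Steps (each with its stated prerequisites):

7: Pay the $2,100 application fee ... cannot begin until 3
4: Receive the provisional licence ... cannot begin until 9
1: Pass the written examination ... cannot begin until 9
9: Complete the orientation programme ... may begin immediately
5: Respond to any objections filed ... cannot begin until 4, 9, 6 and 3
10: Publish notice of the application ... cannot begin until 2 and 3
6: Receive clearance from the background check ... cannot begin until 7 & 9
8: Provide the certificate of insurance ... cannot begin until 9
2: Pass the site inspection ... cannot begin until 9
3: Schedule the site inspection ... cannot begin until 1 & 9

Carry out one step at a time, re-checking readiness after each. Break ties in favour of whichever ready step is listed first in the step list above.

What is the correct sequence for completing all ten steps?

9 4 1 8 2 3 7 10 6 5

Only 9 has no prerequisites, so it is first.
Now 4, 1, 8 and 2 have their prerequisites met. 4 is listed earlier, so 4 next.
Now 1, 8 and 2 have their prerequisites met. 1 is listed earlier, so 1 next.
Ready: 8, 2 and 3. 8 is listed earlier → 8.
Ready: 2 and 3. 2 is listed earlier → 2.
3 needed 1 and 9, now all done → 3.
7 and 10 are both available; 7 is listed earlier → 7.
6 now also ready, so the ready set is {10, 6}; 10 is listed earlier → 10.
That leaves 6 as the only ready step → 6.
5 is the only step now ready → 5.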